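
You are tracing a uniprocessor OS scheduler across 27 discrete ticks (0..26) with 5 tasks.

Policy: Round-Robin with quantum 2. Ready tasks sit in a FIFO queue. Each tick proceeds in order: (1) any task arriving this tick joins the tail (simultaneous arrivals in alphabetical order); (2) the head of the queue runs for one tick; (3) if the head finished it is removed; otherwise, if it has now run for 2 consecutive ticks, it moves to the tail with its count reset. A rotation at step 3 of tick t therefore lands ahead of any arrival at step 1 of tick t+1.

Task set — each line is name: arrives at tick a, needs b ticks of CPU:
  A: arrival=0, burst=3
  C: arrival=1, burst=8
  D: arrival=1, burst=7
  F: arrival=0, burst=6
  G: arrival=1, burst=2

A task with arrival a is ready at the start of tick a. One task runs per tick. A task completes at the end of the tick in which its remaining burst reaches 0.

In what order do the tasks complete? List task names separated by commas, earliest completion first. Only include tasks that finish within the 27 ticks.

t=0: queue=[A,F] q_used=0 → run A
t=1: queue=[A,F,C,D,G] q_used=1 → run A
t=2: queue=[F,C,D,G,A] q_used=0 → run F
t=3: queue=[F,C,D,G,A] q_used=1 → run F
t=4: queue=[C,D,G,A,F] q_used=0 → run C
t=5: queue=[C,D,G,A,F] q_used=1 → run C
t=6: queue=[D,G,A,F,C] q_used=0 → run D
t=7: queue=[D,G,A,F,C] q_used=1 → run D
t=8: queue=[G,A,F,C,D] q_used=0 → run G
t=9: queue=[G,A,F,C,D] q_used=1 → run G
t=10: queue=[A,F,C,D] q_used=0 → run A
t=11: queue=[F,C,D] q_used=0 → run F
t=12: queue=[F,C,D] q_used=1 → run F
t=13: queue=[C,D,F] q_used=0 → run C
t=14: queue=[C,D,F] q_used=1 → run C
t=15: queue=[D,F,C] q_used=0 → run D
t=16: queue=[D,F,C] q_used=1 → run D
t=17: queue=[F,C,D] q_used=0 → run F
t=18: queue=[F,C,D] q_used=1 → run F
t=19: queue=[C,D] q_used=0 → run C
t=20: queue=[C,D] q_used=1 → run C
t=21: queue=[D,C] q_used=0 → run D
t=22: queue=[D,C] q_used=1 → run D
t=23: queue=[C,D] q_used=0 → run C
t=24: queue=[C,D] q_used=1 → run C
t=25: queue=[D] q_used=0 → run D
t=26: (idle)

completion order = G, A, F, C, D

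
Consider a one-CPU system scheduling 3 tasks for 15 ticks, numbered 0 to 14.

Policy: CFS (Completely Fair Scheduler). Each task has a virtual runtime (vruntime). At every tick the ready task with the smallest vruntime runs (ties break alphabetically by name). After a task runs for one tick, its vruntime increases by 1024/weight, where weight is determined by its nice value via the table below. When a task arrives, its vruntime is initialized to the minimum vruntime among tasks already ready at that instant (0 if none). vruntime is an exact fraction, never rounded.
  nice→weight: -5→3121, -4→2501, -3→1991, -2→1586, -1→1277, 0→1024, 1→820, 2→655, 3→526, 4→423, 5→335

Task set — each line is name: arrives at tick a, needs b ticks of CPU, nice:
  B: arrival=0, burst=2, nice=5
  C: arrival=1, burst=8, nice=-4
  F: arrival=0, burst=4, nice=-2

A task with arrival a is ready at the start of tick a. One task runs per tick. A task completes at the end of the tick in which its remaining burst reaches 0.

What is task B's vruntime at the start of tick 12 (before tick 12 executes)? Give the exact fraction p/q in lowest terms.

t=0: vr[B=0 F=0] → run B
t=1: vr[B=1024/335 C=0 F=0] → run C
t=2: vr[B=1024/335 C=1024/2501 F=0] → run F
t=3: vr[B=1024/335 C=1024/2501 F=512/793] → run C
t=4: vr[B=1024/335 C=2048/2501 F=512/793] → run F
t=5: vr[B=1024/335 C=2048/2501 F=1024/793] → run C
t=6: vr[B=1024/335 C=3072/2501 F=1024/793] → run C
t=7: vr[B=1024/335 C=4096/2501 F=1024/793] → run F
t=8: vr[B=1024/335 C=4096/2501 F=1536/793] → run C
t=9: vr[B=1024/335 C=5120/2501 F=1536/793] → run F
t=10: vr[B=1024/335 C=5120/2501] → run C
t=11: vr[B=1024/335 C=6144/2501] → run C
t=12: vr[B=1024/335 C=7168/2501] → run C
t=13: vr[B=1024/335] → run B
t=14: (idle)

vruntime(B, start of tick 12) = 1024/335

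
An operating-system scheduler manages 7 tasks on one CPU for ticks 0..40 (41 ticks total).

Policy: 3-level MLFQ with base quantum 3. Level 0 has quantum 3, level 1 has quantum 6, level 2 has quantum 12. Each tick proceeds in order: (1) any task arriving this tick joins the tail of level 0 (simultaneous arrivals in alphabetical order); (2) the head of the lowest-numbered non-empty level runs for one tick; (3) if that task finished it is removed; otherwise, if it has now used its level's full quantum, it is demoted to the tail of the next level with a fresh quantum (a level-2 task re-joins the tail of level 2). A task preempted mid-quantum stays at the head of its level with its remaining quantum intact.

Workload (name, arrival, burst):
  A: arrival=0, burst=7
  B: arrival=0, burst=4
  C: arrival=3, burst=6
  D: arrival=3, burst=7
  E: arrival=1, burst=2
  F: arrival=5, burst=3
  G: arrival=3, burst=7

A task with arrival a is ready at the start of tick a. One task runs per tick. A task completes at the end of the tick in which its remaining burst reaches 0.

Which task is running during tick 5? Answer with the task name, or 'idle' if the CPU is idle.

running at tick 5 = B

t=0: L0/L1/L2 = AB/-/- → run A
t=1: L0/L1/L2 = ABE/-/- → run A
t=2: L0/L1/L2 = ABE/-/- → run A
t=3: L0/L1/L2 = BECDG/A/- → run B
t=4: L0/L1/L2 = BECDG/A/- → run B
t=5: L0/L1/L2 = BECDGF/A/- → run B
t=6: L0/L1/L2 = ECDGF/AB/- → run E
t=7: L0/L1/L2 = ECDGF/AB/- → run E
t=8: L0/L1/L2 = CDGF/AB/- → run C
t=9: L0/L1/L2 = CDGF/AB/- → run C
t=10: L0/L1/L2 = CDGF/AB/- → run C
t=11: L0/L1/L2 = DGF/ABC/- → run D
t=12: L0/L1/L2 = DGF/ABC/- → run D
t=13: L0/L1/L2 = DGF/ABC/- → run D
t=14: L0/L1/L2 = GF/ABCD/- → run G
t=15: L0/L1/L2 = GF/ABCD/- → run G
t=16: L0/L1/L2 = GF/ABCD/- → run G
t=17: L0/L1/L2 = F/ABCDG/- → run F
t=18: L0/L1/L2 = F/ABCDG/- → run F
t=19: L0/L1/L2 = F/ABCDG/- → run F
t=20: L0/L1/L2 = -/ABCDG/- → run A
t=21: L0/L1/L2 = -/ABCDG/- → run A
t=22: L0/L1/L2 = -/ABCDG/- → run A
t=23: L0/L1/L2 = -/ABCDG/- → run A
t=24: L0/L1/L2 = -/BCDG/- → run B
t=25: L0/L1/L2 = -/CDG/- → run C
t=26: L0/L1/L2 = -/CDG/- → run C
t=27: L0/L1/L2 = -/CDG/- → run C
t=28: L0/L1/L2 = -/DG/- → run D
t=29: L0/L1/L2 = -/DG/- → run D
t=30: L0/L1/L2 = -/DG/- → run D
t=31: L0/L1/L2 = -/DG/- → run D
t=32: L0/L1/L2 = -/G/- → run G
t=33: L0/L1/L2 = -/G/- → run G
t=34: L0/L1/L2 = -/G/- → run G
t=35: L0/L1/L2 = -/G/- → run G
t=36: (idle)
t=37: (idle)
t=38: (idle)
t=39: (idle)
t=40: (idle)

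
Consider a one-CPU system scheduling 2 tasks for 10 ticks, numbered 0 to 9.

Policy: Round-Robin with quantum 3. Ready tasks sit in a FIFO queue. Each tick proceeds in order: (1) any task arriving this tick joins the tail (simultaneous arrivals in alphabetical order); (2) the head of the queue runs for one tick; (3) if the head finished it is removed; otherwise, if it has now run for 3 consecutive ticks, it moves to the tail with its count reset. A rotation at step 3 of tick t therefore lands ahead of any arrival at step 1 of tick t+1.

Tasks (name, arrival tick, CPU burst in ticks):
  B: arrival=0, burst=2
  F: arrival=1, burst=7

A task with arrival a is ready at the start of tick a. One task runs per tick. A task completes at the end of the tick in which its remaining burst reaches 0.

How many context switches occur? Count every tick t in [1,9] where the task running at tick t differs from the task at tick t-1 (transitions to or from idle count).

t=0: queue=[B] q_used=0 → run B
t=1: queue=[B,F] q_used=1 → run B
t=2: queue=[F] q_used=0 → run F
t=3: queue=[F] q_used=1 → run F
t=4: queue=[F] q_used=2 → run F
t=5: queue=[F] q_used=0 → run F
t=6: queue=[F] q_used=1 → run F
t=7: queue=[F] q_used=2 → run F
t=8: queue=[F] q_used=0 → run F
t=9: (idle)

context switches = 2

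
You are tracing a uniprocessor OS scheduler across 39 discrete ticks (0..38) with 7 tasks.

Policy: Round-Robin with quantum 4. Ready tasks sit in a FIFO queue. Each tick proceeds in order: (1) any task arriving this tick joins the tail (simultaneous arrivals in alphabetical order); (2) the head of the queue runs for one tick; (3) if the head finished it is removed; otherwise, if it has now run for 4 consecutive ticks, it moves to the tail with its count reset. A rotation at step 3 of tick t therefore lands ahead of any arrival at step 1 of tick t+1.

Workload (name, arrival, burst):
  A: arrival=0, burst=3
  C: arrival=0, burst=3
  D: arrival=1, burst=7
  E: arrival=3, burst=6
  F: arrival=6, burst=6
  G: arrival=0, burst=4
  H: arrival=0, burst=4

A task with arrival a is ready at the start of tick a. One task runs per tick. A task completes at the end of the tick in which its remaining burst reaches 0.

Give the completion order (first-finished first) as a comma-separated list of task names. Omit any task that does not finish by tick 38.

completion order = A, C, G, H, D, E, F

t=0: queue=[A,C,G,H] q_used=0 → run A
t=1: queue=[A,C,G,H,D] q_used=1 → run A
t=2: queue=[A,C,G,H,D] q_used=2 → run A
t=3: queue=[C,G,H,D,E] q_used=0 → run C
t=4: queue=[C,G,H,D,E] q_used=1 → run C
t=5: queue=[C,G,H,D,E] q_used=2 → run C
t=6: queue=[G,H,D,E,F] q_used=0 → run G
t=7: queue=[G,H,D,E,F] q_used=1 → run G
t=8: queue=[G,H,D,E,F] q_used=2 → run G
t=9: queue=[G,H,D,E,F] q_used=3 → run G
t=10: queue=[H,D,E,F] q_used=0 → run H
t=11: queue=[H,D,E,F] q_used=1 → run H
t=12: queue=[H,D,E,F] q_used=2 → run H
t=13: queue=[H,D,E,F] q_used=3 → run H
t=14: queue=[D,E,F] q_used=0 → run D
t=15: queue=[D,E,F] q_used=1 → run D
t=16: queue=[D,E,F] q_used=2 → run D
t=17: queue=[D,E,F] q_used=3 → run D
t=18: queue=[E,F,D] q_used=0 → run E
t=19: queue=[E,F,D] q_used=1 → run E
t=20: queue=[E,F,D] q_used=2 → run E
t=21: queue=[E,F,D] q_used=3 → run E
t=22: queue=[F,D,E] q_used=0 → run F
t=23: queue=[F,D,E] q_used=1 → run F
t=24: queue=[F,D,E] q_used=2 → run F
t=25: queue=[F,D,E] q_used=3 → run F
t=26: queue=[D,E,F] q_used=0 → run D
t=27: queue=[D,E,F] q_used=1 → run D
t=28: queue=[D,E,F] q_used=2 → run D
t=29: queue=[E,F] q_used=0 → run E
t=30: queue=[E,F] q_used=1 → run E
t=31: queue=[F] q_used=0 → run F
t=32: queue=[F] q_used=1 → run F
t=33: (idle)
t=34: (idle)
t=35: (idle)
t=36: (idle)
t=37: (idle)
t=38: (idle)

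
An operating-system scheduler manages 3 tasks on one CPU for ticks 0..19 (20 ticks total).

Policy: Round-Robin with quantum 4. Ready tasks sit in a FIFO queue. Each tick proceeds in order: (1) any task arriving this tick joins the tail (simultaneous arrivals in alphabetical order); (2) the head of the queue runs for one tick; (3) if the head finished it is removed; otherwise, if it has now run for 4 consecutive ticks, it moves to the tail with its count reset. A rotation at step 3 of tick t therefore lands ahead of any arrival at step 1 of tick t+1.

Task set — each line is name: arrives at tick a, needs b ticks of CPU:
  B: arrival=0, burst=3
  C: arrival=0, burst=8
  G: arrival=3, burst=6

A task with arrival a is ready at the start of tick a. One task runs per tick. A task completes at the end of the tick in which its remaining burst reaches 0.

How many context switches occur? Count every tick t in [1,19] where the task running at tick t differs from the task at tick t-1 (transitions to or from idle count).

context switches = 5

t=0: queue=[B,C] q_used=0 → run B
t=1: queue=[B,C] q_used=1 → run B
t=2: queue=[B,C] q_used=2 → run B
t=3: queue=[C,G] q_used=0 → run C
t=4: queue=[C,G] q_used=1 → run C
t=5: queue=[C,G] q_used=2 → run C
t=6: queue=[C,G] q_used=3 → run C
t=7: queue=[G,C] q_used=0 → run G
t=8: queue=[G,C] q_used=1 → run G
t=9: queue=[G,C] q_used=2 → run G
t=10: queue=[G,C] q_used=3 → run G
t=11: queue=[C,G] q_used=0 → run C
t=12: queue=[C,G] q_used=1 → run C
t=13: queue=[C,G] q_used=2 → run C
t=14: queue=[C,G] q_used=3 → run C
t=15: queue=[G] q_used=0 → run G
t=16: queue=[G] q_used=1 → run G
t=17: (idle)
t=18: (idle)
t=19: (idle)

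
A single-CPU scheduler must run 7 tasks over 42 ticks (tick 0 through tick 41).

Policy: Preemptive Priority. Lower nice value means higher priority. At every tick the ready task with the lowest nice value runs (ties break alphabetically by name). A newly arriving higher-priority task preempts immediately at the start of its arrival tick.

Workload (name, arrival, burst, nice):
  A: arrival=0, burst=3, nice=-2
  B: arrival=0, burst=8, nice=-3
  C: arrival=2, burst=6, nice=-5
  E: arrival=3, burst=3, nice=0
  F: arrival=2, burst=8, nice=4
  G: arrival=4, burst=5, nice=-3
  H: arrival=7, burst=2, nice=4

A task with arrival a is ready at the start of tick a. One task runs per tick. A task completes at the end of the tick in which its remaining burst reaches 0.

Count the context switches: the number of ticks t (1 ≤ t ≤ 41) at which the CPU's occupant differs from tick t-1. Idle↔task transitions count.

context switches = 8

t=0: ready={A,B} → run B
t=1: ready={A,B} → run B
t=2: ready={A,B,C,F} → run C
t=3: ready={A,B,C,E,F} → run C
t=4: ready={A,B,C,E,F,G} → run C
t=5: ready={A,B,C,E,F,G} → run C
t=6: ready={A,B,C,E,F,G} → run C
t=7: ready={A,B,C,E,F,G,H} → run C
t=8: ready={A,B,E,F,G,H} → run B
t=9: ready={A,B,E,F,G,H} → run B
t=10: ready={A,B,E,F,G,H} → run B
t=11: ready={A,B,E,F,G,H} → run B
t=12: ready={A,B,E,F,G,H} → run B
t=13: ready={A,B,E,F,G,H} → run B
t=14: ready={A,E,F,G,H} → run G
t=15: ready={A,E,F,G,H} → run G
t=16: ready={A,E,F,G,H} → run G
t=17: ready={A,E,F,G,H} → run G
t=18: ready={A,E,F,G,H} → run G
t=19: ready={A,E,F,H} → run A
t=20: ready={A,E,F,H} → run A
t=21: ready={A,E,F,H} → run A
t=22: ready={E,F,H} → run E
t=23: ready={E,F,H} → run E
t=24: ready={E,F,H} → run E
t=25: ready={F,H} → run F
t=26: ready={F,H} → run F
t=27: ready={F,H} → run F
t=28: ready={F,H} → run F
t=29: ready={F,H} → run F
t=30: ready={F,H} → run F
t=31: ready={F,H} → run F
t=32: ready={F,H} → run F
t=33: ready={H} → run H
t=34: ready={H} → run H
t=35: (idle)
t=36: (idle)
t=37: (idle)
t=38: (idle)
t=39: (idle)
t=40: (idle)
t=41: (idle)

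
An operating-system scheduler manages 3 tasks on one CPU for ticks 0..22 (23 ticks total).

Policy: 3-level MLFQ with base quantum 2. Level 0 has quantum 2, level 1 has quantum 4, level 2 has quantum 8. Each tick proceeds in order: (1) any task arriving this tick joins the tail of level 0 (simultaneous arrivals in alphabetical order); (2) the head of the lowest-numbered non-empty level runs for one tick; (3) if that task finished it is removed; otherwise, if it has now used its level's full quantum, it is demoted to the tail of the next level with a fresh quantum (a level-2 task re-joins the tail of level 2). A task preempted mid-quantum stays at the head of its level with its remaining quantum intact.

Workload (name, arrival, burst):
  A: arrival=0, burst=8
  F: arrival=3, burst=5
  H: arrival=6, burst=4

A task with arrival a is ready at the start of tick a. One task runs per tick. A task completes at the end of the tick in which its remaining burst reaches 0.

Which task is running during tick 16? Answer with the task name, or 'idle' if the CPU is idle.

t=0: L0/L1/L2 = A/-/- → run A
t=1: L0/L1/L2 = A/-/- → run A
t=2: L0/L1/L2 = -/A/- → run A
t=3: L0/L1/L2 = F/A/- → run F
t=4: L0/L1/L2 = F/A/- → run F
t=5: L0/L1/L2 = -/AF/- → run A
t=6: L0/L1/L2 = H/AF/- → run H
t=7: L0/L1/L2 = H/AF/- → run H
t=8: L0/L1/L2 = -/AFH/- → run A
t=9: L0/L1/L2 = -/AFH/- → run A
t=10: L0/L1/L2 = -/FH/A → run F
t=11: L0/L1/L2 = -/FH/A → run F
t=12: L0/L1/L2 = -/FH/A → run F
t=13: L0/L1/L2 = -/H/A → run H
t=14: L0/L1/L2 = -/H/A → run H
t=15: L0/L1/L2 = -/-/A → run A
t=16: L0/L1/L2 = -/-/A → run A
t=17: (idle)
t=18: (idle)
t=19: (idle)
t=20: (idle)
t=21: (idle)
t=22: (idle)

running at tick 16 = A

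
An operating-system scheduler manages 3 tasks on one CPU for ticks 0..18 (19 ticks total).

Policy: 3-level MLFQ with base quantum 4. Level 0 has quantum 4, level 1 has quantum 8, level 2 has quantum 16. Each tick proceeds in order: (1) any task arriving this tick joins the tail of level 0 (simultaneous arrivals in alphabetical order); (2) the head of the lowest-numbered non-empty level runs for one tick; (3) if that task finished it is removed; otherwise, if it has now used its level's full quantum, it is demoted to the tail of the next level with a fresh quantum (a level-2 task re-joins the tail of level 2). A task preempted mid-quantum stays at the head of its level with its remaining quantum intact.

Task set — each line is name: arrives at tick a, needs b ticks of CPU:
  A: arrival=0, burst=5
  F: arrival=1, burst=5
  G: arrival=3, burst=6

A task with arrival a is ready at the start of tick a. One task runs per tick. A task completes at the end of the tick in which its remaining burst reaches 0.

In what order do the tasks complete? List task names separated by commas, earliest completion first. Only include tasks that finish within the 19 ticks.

t=0: L0/L1/L2 = A/-/- → run A
t=1: L0/L1/L2 = AF/-/- → run A
t=2: L0/L1/L2 = AF/-/- → run A
t=3: L0/L1/L2 = AFG/-/- → run A
t=4: L0/L1/L2 = FG/A/- → run F
t=5: L0/L1/L2 = FG/A/- → run F
t=6: L0/L1/L2 = FG/A/- → run F
t=7: L0/L1/L2 = FG/A/- → run F
t=8: L0/L1/L2 = G/AF/- → run G
t=9: L0/L1/L2 = G/AF/- → run G
t=10: L0/L1/L2 = G/AF/- → run G
t=11: L0/L1/L2 = G/AF/- → run G
t=12: L0/L1/L2 = -/AFG/- → run A
t=13: L0/L1/L2 = -/FG/- → run F
t=14: L0/L1/L2 = -/G/- → run G
t=15: L0/L1/L2 = -/G/- → run G
t=16: (idle)
t=17: (idle)
t=18: (idle)

completion order = A, F, G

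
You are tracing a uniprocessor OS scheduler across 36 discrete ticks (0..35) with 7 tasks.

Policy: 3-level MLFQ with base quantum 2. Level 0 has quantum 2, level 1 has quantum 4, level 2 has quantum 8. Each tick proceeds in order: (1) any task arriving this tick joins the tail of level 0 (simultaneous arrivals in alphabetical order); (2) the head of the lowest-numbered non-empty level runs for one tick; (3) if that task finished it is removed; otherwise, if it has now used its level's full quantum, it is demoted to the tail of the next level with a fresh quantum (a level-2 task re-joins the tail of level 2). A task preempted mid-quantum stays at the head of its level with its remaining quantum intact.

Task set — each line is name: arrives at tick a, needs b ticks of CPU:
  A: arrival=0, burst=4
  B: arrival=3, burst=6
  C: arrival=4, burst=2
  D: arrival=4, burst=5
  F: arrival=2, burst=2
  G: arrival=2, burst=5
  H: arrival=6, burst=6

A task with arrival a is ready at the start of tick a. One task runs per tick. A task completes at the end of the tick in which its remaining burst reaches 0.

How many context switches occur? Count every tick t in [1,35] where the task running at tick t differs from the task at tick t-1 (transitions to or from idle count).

context switches = 12

t=0: L0/L1/L2 = A/-/- → run A
t=1: L0/L1/L2 = A/-/- → run A
t=2: L0/L1/L2 = FG/A/- → run F
t=3: L0/L1/L2 = FGB/A/- → run F
t=4: L0/L1/L2 = GBCD/A/- → run G
t=5: L0/L1/L2 = GBCD/A/- → run G
t=6: L0/L1/L2 = BCDH/AG/- → run B
t=7: L0/L1/L2 = BCDH/AG/- → run B
t=8: L0/L1/L2 = CDH/AGB/- → run C
t=9: L0/L1/L2 = CDH/AGB/- → run C
t=10: L0/L1/L2 = DH/AGB/- → run D
t=11: L0/L1/L2 = DH/AGB/- → run D
t=12: L0/L1/L2 = H/AGBD/- → run H
t=13: L0/L1/L2 = H/AGBD/- → run H
t=14: L0/L1/L2 = -/AGBDH/- → run A
t=15: L0/L1/L2 = -/AGBDH/- → run A
t=16: L0/L1/L2 = -/GBDH/- → run G
t=17: L0/L1/L2 = -/GBDH/- → run G
t=18: L0/L1/L2 = -/GBDH/- → run G
t=19: L0/L1/L2 = -/BDH/- → run B
t=20: L0/L1/L2 = -/BDH/- → run B
t=21: L0/L1/L2 = -/BDH/- → run B
t=22: L0/L1/L2 = -/BDH/- → run B
t=23: L0/L1/L2 = -/DH/- → run D
t=24: L0/L1/L2 = -/DH/- → run D
t=25: L0/L1/L2 = -/DH/- → run D
t=26: L0/L1/L2 = -/H/- → run H
t=27: L0/L1/L2 = -/H/- → run H
t=28: L0/L1/L2 = -/H/- → run H
t=29: L0/L1/L2 = -/H/- → run H
t=30: (idle)
t=31: (idle)
t=32: (idle)
t=33: (idle)
t=34: (idle)
t=35: (idle)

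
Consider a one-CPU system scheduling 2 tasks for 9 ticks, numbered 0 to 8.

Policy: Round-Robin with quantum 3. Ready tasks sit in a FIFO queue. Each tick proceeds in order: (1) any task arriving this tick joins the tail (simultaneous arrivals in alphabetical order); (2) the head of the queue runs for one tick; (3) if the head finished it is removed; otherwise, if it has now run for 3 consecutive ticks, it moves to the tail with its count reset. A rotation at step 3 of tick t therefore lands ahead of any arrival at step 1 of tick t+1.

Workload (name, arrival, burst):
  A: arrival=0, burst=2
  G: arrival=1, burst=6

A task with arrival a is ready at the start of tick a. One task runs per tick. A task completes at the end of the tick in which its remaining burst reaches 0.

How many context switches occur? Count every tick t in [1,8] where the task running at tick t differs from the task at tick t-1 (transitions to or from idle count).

context switches = 2

t=0: queue=[A] q_used=0 → run A
t=1: queue=[A,G] q_used=1 → run A
t=2: queue=[G] q_used=0 → run G
t=3: queue=[G] q_used=1 → run G
t=4: queue=[G] q_used=2 → run G
t=5: queue=[G] q_used=0 → run G
t=6: queue=[G] q_used=1 → run G
t=7: queue=[G] q_used=2 → run G
t=8: (idle)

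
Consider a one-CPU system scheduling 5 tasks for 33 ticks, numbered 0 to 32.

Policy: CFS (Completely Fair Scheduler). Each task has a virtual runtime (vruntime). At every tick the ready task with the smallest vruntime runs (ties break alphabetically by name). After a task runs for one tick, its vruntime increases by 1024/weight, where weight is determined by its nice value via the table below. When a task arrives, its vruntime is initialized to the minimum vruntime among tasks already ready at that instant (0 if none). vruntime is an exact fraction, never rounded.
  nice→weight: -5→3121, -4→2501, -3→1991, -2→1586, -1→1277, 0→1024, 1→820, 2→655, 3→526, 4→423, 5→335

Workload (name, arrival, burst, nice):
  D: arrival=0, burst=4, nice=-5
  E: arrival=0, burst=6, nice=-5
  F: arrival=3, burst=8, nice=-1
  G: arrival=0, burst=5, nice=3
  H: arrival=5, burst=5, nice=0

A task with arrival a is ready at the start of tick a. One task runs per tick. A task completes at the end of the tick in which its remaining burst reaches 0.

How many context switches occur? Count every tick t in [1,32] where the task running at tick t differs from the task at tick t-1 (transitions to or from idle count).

context switches = 27

t=0: vr[D=0 E=0 G=0] → run D
t=1: vr[D=1024/3121 E=0 G=0] → run E
t=2: vr[D=1024/3121 E=1024/3121 G=0] → run G
t=3: vr[D=1024/3121 E=1024/3121 F=1024/3121 G=512/263] → run D
t=4: vr[D=2048/3121 E=1024/3121 F=1024/3121 G=512/263] → run E
t=5: vr[D=2048/3121 E=2048/3121 F=1024/3121 G=512/263 H=1024/3121] → run F
t=6: vr[D=2048/3121 E=2048/3121 F=4503552/3985517 G=512/263 H=1024/3121] → run H
t=7: vr[D=2048/3121 E=2048/3121 F=4503552/3985517 G=512/263 H=4145/3121] → run D
t=8: vr[D=3072/3121 E=2048/3121 F=4503552/3985517 G=512/263 H=4145/3121] → run E
t=9: vr[D=3072/3121 E=3072/3121 F=4503552/3985517 G=512/263 H=4145/3121] → run D
t=10: vr[E=3072/3121 F=4503552/3985517 G=512/263 H=4145/3121] → run E
t=11: vr[E=4096/3121 F=4503552/3985517 G=512/263 H=4145/3121] → run F
t=12: vr[E=4096/3121 F=7699456/3985517 G=512/263 H=4145/3121] → run E
t=13: vr[E=5120/3121 F=7699456/3985517 G=512/263 H=4145/3121] → run H
t=14: vr[E=5120/3121 F=7699456/3985517 G=512/263 H=7266/3121] → run E
t=15: vr[F=7699456/3985517 G=512/263 H=7266/3121] → run F
t=16: vr[F=10895360/3985517 G=512/263 H=7266/3121] → run G
t=17: vr[F=10895360/3985517 G=1024/263 H=7266/3121] → run H
t=18: vr[F=10895360/3985517 G=1024/263 H=10387/3121] → run F
t=19: vr[F=14091264/3985517 G=1024/263 H=10387/3121] → run H
t=20: vr[F=14091264/3985517 G=1024/263 H=13508/3121] → run F
t=21: vr[F=17287168/3985517 G=1024/263 H=13508/3121] → run G
t=22: vr[F=17287168/3985517 G=1536/263 H=13508/3121] → run H
t=23: vr[F=17287168/3985517 G=1536/263] → run F
t=24: vr[F=20483072/3985517 G=1536/263] → run F
t=25: vr[F=23678976/3985517 G=1536/263] → run G
t=26: vr[F=23678976/3985517 G=2048/263] → run F
t=27: vr[G=2048/263] → run G
t=28: (idle)
t=29: (idle)
t=30: (idle)
t=31: (idle)
t=32: (idle)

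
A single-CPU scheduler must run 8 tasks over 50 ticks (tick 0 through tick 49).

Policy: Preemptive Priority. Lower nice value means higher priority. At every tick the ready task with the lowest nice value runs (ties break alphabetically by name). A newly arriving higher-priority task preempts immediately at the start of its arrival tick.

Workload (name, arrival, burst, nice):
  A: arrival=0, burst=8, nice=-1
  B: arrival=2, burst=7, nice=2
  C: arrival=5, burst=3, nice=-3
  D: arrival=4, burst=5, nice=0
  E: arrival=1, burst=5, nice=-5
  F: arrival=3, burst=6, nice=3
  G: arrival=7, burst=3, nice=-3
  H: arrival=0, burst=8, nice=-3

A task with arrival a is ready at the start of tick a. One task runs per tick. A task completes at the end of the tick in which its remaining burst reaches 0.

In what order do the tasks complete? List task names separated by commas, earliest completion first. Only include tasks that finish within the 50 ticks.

t=0: ready={A,H} → run H
t=1: ready={A,E,H} → run E
t=2: ready={A,B,E,H} → run E
t=3: ready={A,B,E,F,H} → run E
t=4: ready={A,B,D,E,F,H} → run E
t=5: ready={A,B,C,D,E,F,H} → run E
t=6: ready={A,B,C,D,F,H} → run C
t=7: ready={A,B,C,D,F,G,H} → run C
t=8: ready={A,B,C,D,F,G,H} → run C
t=9: ready={A,B,D,F,G,H} → run G
t=10: ready={A,B,D,F,G,H} → run G
t=11: ready={A,B,D,F,G,H} → run G
t=12: ready={A,B,D,F,H} → run H
t=13: ready={A,B,D,F,H} → run H
t=14: ready={A,B,D,F,H} → run H
t=15: ready={A,B,D,F,H} → run H
t=16: ready={A,B,D,F,H} → run H
t=17: ready={A,B,D,F,H} → run H
t=18: ready={A,B,D,F,H} → run H
t=19: ready={A,B,D,F} → run A
t=20: ready={A,B,D,F} → run A
t=21: ready={A,B,D,F} → run A
t=22: ready={A,B,D,F} → run A
t=23: ready={A,B,D,F} → run A
t=24: ready={A,B,D,F} → run A
t=25: ready={A,B,D,F} → run A
t=26: ready={A,B,D,F} → run A
t=27: ready={B,D,F} → run D
t=28: ready={B,D,F} → run D
t=29: ready={B,D,F} → run D
t=30: ready={B,D,F} → run D
t=31: ready={B,D,F} → run D
t=32: ready={B,F} → run B
t=33: ready={B,F} → run B
t=34: ready={B,F} → run B
t=35: ready={B,F} → run B
t=36: ready={B,F} → run B
t=37: ready={B,F} → run B
t=38: ready={B,F} → run B
t=39: ready={F} → run F
t=40: ready={F} → run F
t=41: ready={F} → run F
t=42: ready={F} → run F
t=43: ready={F} → run F
t=44: ready={F} → run F
t=45: (idle)
t=46: (idle)
t=47: (idle)
t=48: (idle)
t=49: (idle)

completion order = E, C, G, H, A, D, B, F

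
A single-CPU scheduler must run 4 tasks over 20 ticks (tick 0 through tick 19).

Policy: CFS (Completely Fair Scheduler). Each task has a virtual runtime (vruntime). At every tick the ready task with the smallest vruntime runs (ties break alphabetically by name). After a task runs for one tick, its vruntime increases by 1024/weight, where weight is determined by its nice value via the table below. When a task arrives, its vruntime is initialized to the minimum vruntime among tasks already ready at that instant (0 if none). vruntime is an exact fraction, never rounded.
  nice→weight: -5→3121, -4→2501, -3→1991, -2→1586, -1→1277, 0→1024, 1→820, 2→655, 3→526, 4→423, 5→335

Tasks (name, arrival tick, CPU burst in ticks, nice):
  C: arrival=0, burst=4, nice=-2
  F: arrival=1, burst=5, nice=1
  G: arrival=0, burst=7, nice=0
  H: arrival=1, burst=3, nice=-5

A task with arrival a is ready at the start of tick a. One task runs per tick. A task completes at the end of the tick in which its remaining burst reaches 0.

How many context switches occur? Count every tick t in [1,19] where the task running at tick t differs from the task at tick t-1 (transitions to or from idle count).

t=0: vr[C=0 G=0] → run C
t=1: vr[C=512/793 F=0 G=0 H=0] → run F
t=2: vr[C=512/793 F=256/205 G=0 H=0] → run G
t=3: vr[C=512/793 F=256/205 G=1 H=0] → run H
t=4: vr[C=512/793 F=256/205 G=1 H=1024/3121] → run H
t=5: vr[C=512/793 F=256/205 G=1 H=2048/3121] → run C
t=6: vr[C=1024/793 F=256/205 G=1 H=2048/3121] → run H
t=7: vr[C=1024/793 F=256/205 G=1] → run G
t=8: vr[C=1024/793 F=256/205 G=2] → run F
t=9: vr[C=1024/793 F=512/205 G=2] → run C
t=10: vr[C=1536/793 F=512/205 G=2] → run C
t=11: vr[F=512/205 G=2] → run G
t=12: vr[F=512/205 G=3] → run F
t=13: vr[F=768/205 G=3] → run G
t=14: vr[F=768/205 G=4] → run F
t=15: vr[F=1024/205 G=4] → run G
t=16: vr[F=1024/205 G=5] → run F
t=17: vr[G=5] → run G
t=18: vr[G=6] → run G
t=19: (idle)

context switches = 16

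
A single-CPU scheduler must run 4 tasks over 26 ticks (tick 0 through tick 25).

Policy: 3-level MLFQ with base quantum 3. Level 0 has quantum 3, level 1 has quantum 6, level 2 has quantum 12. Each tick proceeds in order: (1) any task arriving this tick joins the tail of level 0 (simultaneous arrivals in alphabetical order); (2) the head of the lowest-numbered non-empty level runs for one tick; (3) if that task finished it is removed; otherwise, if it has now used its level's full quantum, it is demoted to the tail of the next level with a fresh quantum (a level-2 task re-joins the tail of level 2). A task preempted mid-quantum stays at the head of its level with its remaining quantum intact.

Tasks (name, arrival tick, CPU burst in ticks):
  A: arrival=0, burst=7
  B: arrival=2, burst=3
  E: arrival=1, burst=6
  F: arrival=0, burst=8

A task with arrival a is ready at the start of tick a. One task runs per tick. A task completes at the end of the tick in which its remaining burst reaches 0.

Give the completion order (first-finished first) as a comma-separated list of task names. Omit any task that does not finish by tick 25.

completion order = B, A, F, E

t=0: L0/L1/L2 = AF/-/- → run A
t=1: L0/L1/L2 = AFE/-/- → run A
t=2: L0/L1/L2 = AFEB/-/- → run A
t=3: L0/L1/L2 = FEB/A/- → run F
t=4: L0/L1/L2 = FEB/A/- → run F
t=5: L0/L1/L2 = FEB/A/- → run F
t=6: L0/L1/L2 = EB/AF/- → run E
t=7: L0/L1/L2 = EB/AF/- → run E
t=8: L0/L1/L2 = EB/AF/- → run E
t=9: L0/L1/L2 = B/AFE/- → run B
t=10: L0/L1/L2 = B/AFE/- → run B
t=11: L0/L1/L2 = B/AFE/- → run B
t=12: L0/L1/L2 = -/AFE/- → run A
t=13: L0/L1/L2 = -/AFE/- → run A
t=14: L0/L1/L2 = -/AFE/- → run A
t=15: L0/L1/L2 = -/AFE/- → run A
t=16: L0/L1/L2 = -/FE/- → run F
t=17: L0/L1/L2 = -/FE/- → run F
t=18: L0/L1/L2 = -/FE/- → run F
t=19: L0/L1/L2 = -/FE/- → run F
t=20: L0/L1/L2 = -/FE/- → run F
t=21: L0/L1/L2 = -/E/- → run E
t=22: L0/L1/L2 = -/E/- → run E
t=23: L0/L1/L2 = -/E/- → run E
t=24: (idle)
t=25: (idle)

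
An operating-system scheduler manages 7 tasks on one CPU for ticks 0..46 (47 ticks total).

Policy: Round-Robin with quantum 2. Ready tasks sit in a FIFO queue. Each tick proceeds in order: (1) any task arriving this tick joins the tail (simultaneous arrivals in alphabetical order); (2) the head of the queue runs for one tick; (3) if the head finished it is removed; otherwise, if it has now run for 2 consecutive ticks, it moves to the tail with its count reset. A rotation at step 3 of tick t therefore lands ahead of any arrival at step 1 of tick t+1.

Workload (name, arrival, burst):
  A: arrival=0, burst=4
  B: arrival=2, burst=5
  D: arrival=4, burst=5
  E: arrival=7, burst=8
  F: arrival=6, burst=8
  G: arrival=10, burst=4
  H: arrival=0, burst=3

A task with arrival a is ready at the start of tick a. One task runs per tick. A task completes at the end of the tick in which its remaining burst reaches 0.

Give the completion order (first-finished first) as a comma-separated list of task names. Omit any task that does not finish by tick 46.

t=0: queue=[A,H] q_used=0 → run A
t=1: queue=[A,H] q_used=1 → run A
t=2: queue=[H,A,B] q_used=0 → run H
t=3: queue=[H,A,B] q_used=1 → run H
t=4: queue=[A,B,H,D] q_used=0 → run A
t=5: queue=[A,B,H,D] q_used=1 → run A
t=6: queue=[B,H,D,F] q_used=0 → run B
t=7: queue=[B,H,D,F,E] q_used=1 → run B
t=8: queue=[H,D,F,E,B] q_used=0 → run H
t=9: queue=[D,F,E,B] q_used=0 → run D
t=10: queue=[D,F,E,B,G] q_used=1 → run D
t=11: queue=[F,E,B,G,D] q_used=0 → run F
t=12: queue=[F,E,B,G,D] q_used=1 → run F
t=13: queue=[E,B,G,D,F] q_used=0 → run E
t=14: queue=[E,B,G,D,F] q_used=1 → run E
t=15: queue=[B,G,D,F,E] q_used=0 → run B
t=16: queue=[B,G,D,F,E] q_used=1 → run B
t=17: queue=[G,D,F,E,B] q_used=0 → run G
t=18: queue=[G,D,F,E,B] q_used=1 → run G
t=19: queue=[D,F,E,B,G] q_used=0 → run D
t=20: queue=[D,F,E,B,G] q_used=1 → run D
t=21: queue=[F,E,B,G,D] q_used=0 → run F
t=22: queue=[F,E,B,G,D] q_used=1 → run F
t=23: queue=[E,B,G,D,F] q_used=0 → run E
t=24: queue=[E,B,G,D,F] q_used=1 → run E
t=25: queue=[B,G,D,F,E] q_used=0 → run B
t=26: queue=[G,D,F,E] q_used=0 → run G
t=27: queue=[G,D,F,E] q_used=1 → run G
t=28: queue=[D,F,E] q_used=0 → run D
t=29: queue=[F,E] q_used=0 → run F
t=30: queue=[F,E] q_used=1 → run F
t=31: queue=[E,F] q_used=0 → run E
t=32: queue=[E,F] q_used=1 → run E
t=33: queue=[F,E] q_used=0 → run F
t=34: queue=[F,E] q_used=1 → run F
t=35: queue=[E] q_used=0 → run E
t=36: queue=[E] q_used=1 → run E
t=37: (idle)
t=38: (idle)
t=39: (idle)
t=40: (idle)
t=41: (idle)
t=42: (idle)
t=43: (idle)
t=44: (idle)
t=45: (idle)
t=46: (idle)

completion order = A, H, B, G, D, F, E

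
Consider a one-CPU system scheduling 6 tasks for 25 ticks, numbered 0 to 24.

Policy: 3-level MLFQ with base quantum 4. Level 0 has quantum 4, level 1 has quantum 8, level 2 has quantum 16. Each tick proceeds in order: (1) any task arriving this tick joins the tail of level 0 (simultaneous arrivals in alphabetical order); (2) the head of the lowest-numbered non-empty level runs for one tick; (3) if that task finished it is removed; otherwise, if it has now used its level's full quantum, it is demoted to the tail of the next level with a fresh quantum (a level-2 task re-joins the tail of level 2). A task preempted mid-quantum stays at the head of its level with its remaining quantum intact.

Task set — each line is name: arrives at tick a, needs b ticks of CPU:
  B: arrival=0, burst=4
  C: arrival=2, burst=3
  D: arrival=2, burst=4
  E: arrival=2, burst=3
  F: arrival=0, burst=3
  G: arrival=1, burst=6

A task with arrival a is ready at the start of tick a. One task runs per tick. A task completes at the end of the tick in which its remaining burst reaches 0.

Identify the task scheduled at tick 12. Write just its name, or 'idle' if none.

t=0: L0/L1/L2 = BF/-/- → run B
t=1: L0/L1/L2 = BFG/-/- → run B
t=2: L0/L1/L2 = BFGCDE/-/- → run B
t=3: L0/L1/L2 = BFGCDE/-/- → run B
t=4: L0/L1/L2 = FGCDE/-/- → run F
t=5: L0/L1/L2 = FGCDE/-/- → run F
t=6: L0/L1/L2 = FGCDE/-/- → run F
t=7: L0/L1/L2 = GCDE/-/- → run G
t=8: L0/L1/L2 = GCDE/-/- → run G
t=9: L0/L1/L2 = GCDE/-/- → run G
t=10: L0/L1/L2 = GCDE/-/- → run G
t=11: L0/L1/L2 = CDE/G/- → run C
t=12: L0/L1/L2 = CDE/G/- → run C
t=13: L0/L1/L2 = CDE/G/- → run C
t=14: L0/L1/L2 = DE/G/- → run D
t=15: L0/L1/L2 = DE/G/- → run D
t=16: L0/L1/L2 = DE/G/- → run D
t=17: L0/L1/L2 = DE/G/- → run D
t=18: L0/L1/L2 = E/G/- → run E
t=19: L0/L1/L2 = E/G/- → run E
t=20: L0/L1/L2 = E/G/- → run E
t=21: L0/L1/L2 = -/G/- → run G
t=22: L0/L1/L2 = -/G/- → run G
t=23: (idle)
t=24: (idle)

running at tick 12 = C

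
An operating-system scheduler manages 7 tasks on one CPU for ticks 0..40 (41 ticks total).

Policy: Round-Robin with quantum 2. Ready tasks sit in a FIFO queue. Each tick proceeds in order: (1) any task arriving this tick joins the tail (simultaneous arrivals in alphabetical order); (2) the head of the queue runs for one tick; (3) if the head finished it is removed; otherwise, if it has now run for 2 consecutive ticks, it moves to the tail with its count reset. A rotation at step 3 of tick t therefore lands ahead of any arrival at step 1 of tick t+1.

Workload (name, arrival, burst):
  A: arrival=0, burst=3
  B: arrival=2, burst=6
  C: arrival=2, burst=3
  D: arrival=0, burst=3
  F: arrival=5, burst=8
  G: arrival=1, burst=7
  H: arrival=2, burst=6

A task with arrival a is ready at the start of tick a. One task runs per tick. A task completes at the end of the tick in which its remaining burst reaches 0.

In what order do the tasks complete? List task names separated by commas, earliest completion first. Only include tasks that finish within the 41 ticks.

t=0: queue=[A,D] q_used=0 → run A
t=1: queue=[A,D,G] q_used=1 → run A
t=2: queue=[D,G,A,B,C,H] q_used=0 → run D
t=3: queue=[D,G,A,B,C,H] q_used=1 → run D
t=4: queue=[G,A,B,C,H,D] q_used=0 → run G
t=5: queue=[G,A,B,C,H,D,F] q_used=1 → run G
t=6: queue=[A,B,C,H,D,F,G] q_used=0 → run A
t=7: queue=[B,C,H,D,F,G] q_used=0 → run B
t=8: queue=[B,C,H,D,F,G] q_used=1 → run B
t=9: queue=[C,H,D,F,G,B] q_used=0 → run C
t=10: queue=[C,H,D,F,G,B] q_used=1 → run C
t=11: queue=[H,D,F,G,B,C] q_used=0 → run H
t=12: queue=[H,D,F,G,B,C] q_used=1 → run H
t=13: queue=[D,F,G,B,C,H] q_used=0 → run D
t=14: queue=[F,G,B,C,H] q_used=0 → run F
t=15: queue=[F,G,B,C,H] q_used=1 → run F
t=16: queue=[G,B,C,H,F] q_used=0 → run G
t=17: queue=[G,B,C,H,F] q_used=1 → run G
t=18: queue=[B,C,H,F,G] q_used=0 → run B
t=19: queue=[B,C,H,F,G] q_used=1 → run B
t=20: queue=[C,H,F,G,B] q_used=0 → run C
t=21: queue=[H,F,G,B] q_used=0 → run H
t=22: queue=[H,F,G,B] q_used=1 → run H
t=23: queue=[F,G,B,H] q_used=0 → run F
t=24: queue=[F,G,B,H] q_used=1 → run F
t=25: queue=[G,B,H,F] q_used=0 → run G
t=26: queue=[G,B,H,F] q_used=1 → run G
t=27: queue=[B,H,F,G] q_used=0 → run B
t=28: queue=[B,H,F,G] q_used=1 → run B
t=29: queue=[H,F,G] q_used=0 → run H
t=30: queue=[H,F,G] q_used=1 → run H
t=31: queue=[F,G] q_used=0 → run F
t=32: queue=[F,G] q_used=1 → run F
t=33: queue=[G,F] q_used=0 → run G
t=34: queue=[F] q_used=0 → run F
t=35: queue=[F] q_used=1 → run F
t=36: (idle)
t=37: (idle)
t=38: (idle)
t=39: (idle)
t=40: (idle)

completion order = A, D, C, B, H, G, F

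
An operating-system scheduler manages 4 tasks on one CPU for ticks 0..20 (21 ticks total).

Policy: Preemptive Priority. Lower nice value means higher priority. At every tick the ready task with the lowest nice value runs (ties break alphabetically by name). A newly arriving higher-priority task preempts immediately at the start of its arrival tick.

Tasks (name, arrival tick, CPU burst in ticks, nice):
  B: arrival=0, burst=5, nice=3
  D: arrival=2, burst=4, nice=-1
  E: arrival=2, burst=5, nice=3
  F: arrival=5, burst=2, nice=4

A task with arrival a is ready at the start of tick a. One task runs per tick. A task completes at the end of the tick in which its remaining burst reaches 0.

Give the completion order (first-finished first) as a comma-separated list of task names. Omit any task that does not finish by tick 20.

t=0: ready={B} → run B
t=1: ready={B} → run B
t=2: ready={B,D,E} → run D
t=3: ready={B,D,E} → run D
t=4: ready={B,D,E} → run D
t=5: ready={B,D,E,F} → run D
t=6: ready={B,E,F} → run B
t=7: ready={B,E,F} → run B
t=8: ready={B,E,F} → run B
t=9: ready={E,F} → run E
t=10: ready={E,F} → run E
t=11: ready={E,F} → run E
t=12: ready={E,F} → run E
t=13: ready={E,F} → run E
t=14: ready={F} → run F
t=15: ready={F} → run F
t=16: (idle)
t=17: (idle)
t=18: (idle)
t=19: (idle)
t=20: (idle)

completion order = D, B, E, F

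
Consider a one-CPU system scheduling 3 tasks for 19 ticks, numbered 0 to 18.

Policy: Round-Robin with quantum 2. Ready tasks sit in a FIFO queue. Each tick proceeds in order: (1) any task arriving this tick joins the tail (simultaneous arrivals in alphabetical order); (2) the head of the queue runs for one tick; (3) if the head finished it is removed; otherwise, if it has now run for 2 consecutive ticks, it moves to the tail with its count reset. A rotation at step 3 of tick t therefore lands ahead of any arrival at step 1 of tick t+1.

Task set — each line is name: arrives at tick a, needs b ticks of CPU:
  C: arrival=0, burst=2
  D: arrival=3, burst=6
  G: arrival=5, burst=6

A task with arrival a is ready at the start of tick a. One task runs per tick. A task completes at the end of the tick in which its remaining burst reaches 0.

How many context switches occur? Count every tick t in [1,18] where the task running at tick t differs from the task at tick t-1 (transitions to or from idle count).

context switches = 6

t=0: queue=[C] q_used=0 → run C
t=1: queue=[C] q_used=1 → run C
t=2: (idle)
t=3: queue=[D] q_used=0 → run D
t=4: queue=[D] q_used=1 → run D
t=5: queue=[D,G] q_used=0 → run D
t=6: queue=[D,G] q_used=1 → run D
t=7: queue=[G,D] q_used=0 → run G
t=8: queue=[G,D] q_used=1 → run G
t=9: queue=[D,G] q_used=0 → run D
t=10: queue=[D,G] q_used=1 → run D
t=11: queue=[G] q_used=0 → run G
t=12: queue=[G] q_used=1 → run G
t=13: queue=[G] q_used=0 → run G
t=14: queue=[G] q_used=1 → run G
t=15: (idle)
t=16: (idle)
t=17: (idle)
t=18: (idle)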